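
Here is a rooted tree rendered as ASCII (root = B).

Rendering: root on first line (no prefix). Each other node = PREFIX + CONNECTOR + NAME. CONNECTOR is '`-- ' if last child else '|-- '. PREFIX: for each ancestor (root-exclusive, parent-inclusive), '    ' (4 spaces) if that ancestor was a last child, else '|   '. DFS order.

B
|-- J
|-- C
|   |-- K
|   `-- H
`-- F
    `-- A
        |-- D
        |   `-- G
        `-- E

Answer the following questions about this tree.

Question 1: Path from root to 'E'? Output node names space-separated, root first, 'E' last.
Answer: B F A E

Derivation:
Walk down from root: B -> F -> A -> E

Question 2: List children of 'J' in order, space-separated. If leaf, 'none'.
Answer: none

Derivation:
Node J's children (from adjacency): (leaf)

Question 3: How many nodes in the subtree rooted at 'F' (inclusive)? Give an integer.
Subtree rooted at F contains: A, D, E, F, G
Count = 5

Answer: 5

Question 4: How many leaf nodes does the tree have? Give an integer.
Answer: 5

Derivation:
Leaves (nodes with no children): E, G, H, J, K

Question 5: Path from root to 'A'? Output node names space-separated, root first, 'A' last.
Walk down from root: B -> F -> A

Answer: B F A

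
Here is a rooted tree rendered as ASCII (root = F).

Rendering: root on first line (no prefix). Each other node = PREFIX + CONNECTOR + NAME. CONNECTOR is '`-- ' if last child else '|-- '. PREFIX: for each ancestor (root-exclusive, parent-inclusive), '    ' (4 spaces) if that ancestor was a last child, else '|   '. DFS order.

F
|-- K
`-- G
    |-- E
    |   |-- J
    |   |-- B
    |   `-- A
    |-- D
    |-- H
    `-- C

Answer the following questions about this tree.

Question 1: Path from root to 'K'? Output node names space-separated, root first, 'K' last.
Walk down from root: F -> K

Answer: F K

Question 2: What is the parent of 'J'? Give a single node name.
Answer: E

Derivation:
Scan adjacency: J appears as child of E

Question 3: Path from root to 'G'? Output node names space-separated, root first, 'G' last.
Walk down from root: F -> G

Answer: F G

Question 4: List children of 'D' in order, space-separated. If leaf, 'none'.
Node D's children (from adjacency): (leaf)

Answer: none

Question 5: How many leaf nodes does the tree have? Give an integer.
Leaves (nodes with no children): A, B, C, D, H, J, K

Answer: 7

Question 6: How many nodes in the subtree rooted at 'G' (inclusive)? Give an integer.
Answer: 8

Derivation:
Subtree rooted at G contains: A, B, C, D, E, G, H, J
Count = 8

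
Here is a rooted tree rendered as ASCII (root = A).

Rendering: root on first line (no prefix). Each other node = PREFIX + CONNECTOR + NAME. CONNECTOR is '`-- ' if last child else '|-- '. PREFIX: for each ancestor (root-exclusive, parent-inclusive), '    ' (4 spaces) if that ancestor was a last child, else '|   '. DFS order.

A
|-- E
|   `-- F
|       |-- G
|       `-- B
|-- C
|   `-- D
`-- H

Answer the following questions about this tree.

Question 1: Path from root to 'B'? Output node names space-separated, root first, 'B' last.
Answer: A E F B

Derivation:
Walk down from root: A -> E -> F -> B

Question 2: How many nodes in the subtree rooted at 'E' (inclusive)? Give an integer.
Subtree rooted at E contains: B, E, F, G
Count = 4

Answer: 4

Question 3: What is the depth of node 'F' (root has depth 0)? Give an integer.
Answer: 2

Derivation:
Path from root to F: A -> E -> F
Depth = number of edges = 2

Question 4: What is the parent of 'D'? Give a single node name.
Answer: C

Derivation:
Scan adjacency: D appears as child of C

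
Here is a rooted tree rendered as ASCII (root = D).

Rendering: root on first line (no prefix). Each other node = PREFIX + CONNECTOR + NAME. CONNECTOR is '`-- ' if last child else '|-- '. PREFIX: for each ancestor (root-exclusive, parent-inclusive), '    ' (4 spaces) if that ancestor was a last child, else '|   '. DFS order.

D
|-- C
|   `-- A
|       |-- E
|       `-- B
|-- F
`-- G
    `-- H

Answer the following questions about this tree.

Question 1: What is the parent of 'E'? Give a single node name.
Answer: A

Derivation:
Scan adjacency: E appears as child of A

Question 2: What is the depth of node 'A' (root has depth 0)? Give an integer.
Answer: 2

Derivation:
Path from root to A: D -> C -> A
Depth = number of edges = 2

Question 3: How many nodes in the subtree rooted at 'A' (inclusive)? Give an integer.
Subtree rooted at A contains: A, B, E
Count = 3

Answer: 3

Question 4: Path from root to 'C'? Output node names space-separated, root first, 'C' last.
Walk down from root: D -> C

Answer: D C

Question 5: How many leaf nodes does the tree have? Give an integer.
Answer: 4

Derivation:
Leaves (nodes with no children): B, E, F, H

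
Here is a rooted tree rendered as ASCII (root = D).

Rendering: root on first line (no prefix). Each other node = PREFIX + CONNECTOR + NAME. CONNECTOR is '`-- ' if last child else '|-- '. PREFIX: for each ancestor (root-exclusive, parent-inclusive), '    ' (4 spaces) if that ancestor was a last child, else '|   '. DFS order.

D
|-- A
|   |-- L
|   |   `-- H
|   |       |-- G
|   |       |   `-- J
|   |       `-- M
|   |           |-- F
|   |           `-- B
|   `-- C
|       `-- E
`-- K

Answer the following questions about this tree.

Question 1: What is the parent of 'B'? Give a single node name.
Scan adjacency: B appears as child of M

Answer: M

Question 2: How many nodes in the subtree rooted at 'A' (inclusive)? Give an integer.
Answer: 10

Derivation:
Subtree rooted at A contains: A, B, C, E, F, G, H, J, L, M
Count = 10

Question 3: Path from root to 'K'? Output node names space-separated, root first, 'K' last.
Answer: D K

Derivation:
Walk down from root: D -> K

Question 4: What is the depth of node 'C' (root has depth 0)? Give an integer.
Answer: 2

Derivation:
Path from root to C: D -> A -> C
Depth = number of edges = 2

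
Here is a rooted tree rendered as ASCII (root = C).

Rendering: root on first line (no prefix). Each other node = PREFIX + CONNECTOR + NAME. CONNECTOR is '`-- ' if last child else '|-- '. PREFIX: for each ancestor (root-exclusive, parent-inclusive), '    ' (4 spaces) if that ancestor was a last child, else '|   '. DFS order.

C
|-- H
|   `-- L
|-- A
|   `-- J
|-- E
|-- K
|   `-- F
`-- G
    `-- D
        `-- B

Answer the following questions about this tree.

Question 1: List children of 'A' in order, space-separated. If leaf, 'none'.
Node A's children (from adjacency): J

Answer: J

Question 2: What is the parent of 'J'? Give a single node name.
Answer: A

Derivation:
Scan adjacency: J appears as child of A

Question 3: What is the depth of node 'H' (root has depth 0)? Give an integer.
Answer: 1

Derivation:
Path from root to H: C -> H
Depth = number of edges = 1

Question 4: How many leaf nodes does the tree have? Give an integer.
Leaves (nodes with no children): B, E, F, J, L

Answer: 5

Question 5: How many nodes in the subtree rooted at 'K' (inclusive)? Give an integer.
Subtree rooted at K contains: F, K
Count = 2

Answer: 2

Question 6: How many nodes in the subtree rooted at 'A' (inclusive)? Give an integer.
Answer: 2

Derivation:
Subtree rooted at A contains: A, J
Count = 2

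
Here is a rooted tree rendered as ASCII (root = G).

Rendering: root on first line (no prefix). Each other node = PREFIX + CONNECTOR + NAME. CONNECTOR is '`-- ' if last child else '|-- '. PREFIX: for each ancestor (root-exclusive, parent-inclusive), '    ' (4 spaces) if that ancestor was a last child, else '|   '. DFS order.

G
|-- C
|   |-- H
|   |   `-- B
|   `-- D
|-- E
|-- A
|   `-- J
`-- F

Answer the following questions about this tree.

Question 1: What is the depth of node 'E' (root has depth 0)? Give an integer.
Path from root to E: G -> E
Depth = number of edges = 1

Answer: 1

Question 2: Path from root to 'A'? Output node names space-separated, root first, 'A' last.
Answer: G A

Derivation:
Walk down from root: G -> A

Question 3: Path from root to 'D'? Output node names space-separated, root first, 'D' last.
Answer: G C D

Derivation:
Walk down from root: G -> C -> D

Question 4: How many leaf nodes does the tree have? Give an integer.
Answer: 5

Derivation:
Leaves (nodes with no children): B, D, E, F, J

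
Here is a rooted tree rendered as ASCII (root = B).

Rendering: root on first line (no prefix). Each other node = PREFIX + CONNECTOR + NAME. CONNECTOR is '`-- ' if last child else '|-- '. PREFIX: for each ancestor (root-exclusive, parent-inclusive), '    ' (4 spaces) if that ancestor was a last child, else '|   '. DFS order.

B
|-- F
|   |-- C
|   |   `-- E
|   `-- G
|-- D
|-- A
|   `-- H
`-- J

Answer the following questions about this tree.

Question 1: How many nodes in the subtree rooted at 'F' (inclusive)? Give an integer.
Subtree rooted at F contains: C, E, F, G
Count = 4

Answer: 4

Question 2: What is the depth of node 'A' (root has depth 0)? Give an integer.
Path from root to A: B -> A
Depth = number of edges = 1

Answer: 1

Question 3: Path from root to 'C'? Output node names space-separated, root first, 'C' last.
Walk down from root: B -> F -> C

Answer: B F C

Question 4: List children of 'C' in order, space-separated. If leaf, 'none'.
Node C's children (from adjacency): E

Answer: E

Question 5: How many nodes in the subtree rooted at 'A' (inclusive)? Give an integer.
Subtree rooted at A contains: A, H
Count = 2

Answer: 2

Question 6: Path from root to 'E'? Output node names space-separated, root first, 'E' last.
Answer: B F C E

Derivation:
Walk down from root: B -> F -> C -> E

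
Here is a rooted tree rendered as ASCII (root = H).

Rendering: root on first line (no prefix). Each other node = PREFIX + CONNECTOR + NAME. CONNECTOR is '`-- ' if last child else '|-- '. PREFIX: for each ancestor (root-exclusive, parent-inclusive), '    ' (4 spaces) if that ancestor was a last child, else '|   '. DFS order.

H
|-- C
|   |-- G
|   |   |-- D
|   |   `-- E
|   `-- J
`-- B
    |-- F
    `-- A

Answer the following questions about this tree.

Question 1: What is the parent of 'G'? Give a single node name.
Answer: C

Derivation:
Scan adjacency: G appears as child of C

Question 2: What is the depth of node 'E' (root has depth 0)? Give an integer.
Path from root to E: H -> C -> G -> E
Depth = number of edges = 3

Answer: 3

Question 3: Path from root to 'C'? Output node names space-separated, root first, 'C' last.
Walk down from root: H -> C

Answer: H C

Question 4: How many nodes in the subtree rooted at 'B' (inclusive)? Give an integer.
Answer: 3

Derivation:
Subtree rooted at B contains: A, B, F
Count = 3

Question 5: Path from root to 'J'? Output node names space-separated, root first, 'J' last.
Walk down from root: H -> C -> J

Answer: H C J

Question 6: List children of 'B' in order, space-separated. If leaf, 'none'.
Answer: F A

Derivation:
Node B's children (from adjacency): F, A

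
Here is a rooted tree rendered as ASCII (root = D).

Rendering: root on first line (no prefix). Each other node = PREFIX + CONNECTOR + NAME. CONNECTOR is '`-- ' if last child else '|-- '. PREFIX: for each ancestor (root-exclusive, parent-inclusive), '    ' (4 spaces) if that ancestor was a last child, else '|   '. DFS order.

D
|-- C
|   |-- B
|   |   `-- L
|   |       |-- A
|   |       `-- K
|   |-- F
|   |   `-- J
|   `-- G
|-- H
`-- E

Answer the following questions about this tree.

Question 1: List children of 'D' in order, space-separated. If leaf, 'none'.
Node D's children (from adjacency): C, H, E

Answer: C H E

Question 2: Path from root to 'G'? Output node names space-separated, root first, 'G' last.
Walk down from root: D -> C -> G

Answer: D C G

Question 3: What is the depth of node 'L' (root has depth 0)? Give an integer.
Path from root to L: D -> C -> B -> L
Depth = number of edges = 3

Answer: 3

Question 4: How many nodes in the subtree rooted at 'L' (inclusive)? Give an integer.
Subtree rooted at L contains: A, K, L
Count = 3

Answer: 3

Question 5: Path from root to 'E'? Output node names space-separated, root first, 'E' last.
Answer: D E

Derivation:
Walk down from root: D -> E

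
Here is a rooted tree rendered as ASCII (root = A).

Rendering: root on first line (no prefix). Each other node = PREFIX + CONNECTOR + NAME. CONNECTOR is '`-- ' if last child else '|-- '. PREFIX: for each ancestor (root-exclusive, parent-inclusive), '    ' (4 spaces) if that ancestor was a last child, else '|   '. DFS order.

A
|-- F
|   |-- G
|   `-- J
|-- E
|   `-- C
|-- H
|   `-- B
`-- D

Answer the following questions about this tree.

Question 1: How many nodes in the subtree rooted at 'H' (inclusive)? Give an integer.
Answer: 2

Derivation:
Subtree rooted at H contains: B, H
Count = 2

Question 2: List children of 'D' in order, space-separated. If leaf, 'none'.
Answer: none

Derivation:
Node D's children (from adjacency): (leaf)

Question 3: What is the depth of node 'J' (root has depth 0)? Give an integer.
Path from root to J: A -> F -> J
Depth = number of edges = 2

Answer: 2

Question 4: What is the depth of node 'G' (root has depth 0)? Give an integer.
Answer: 2

Derivation:
Path from root to G: A -> F -> G
Depth = number of edges = 2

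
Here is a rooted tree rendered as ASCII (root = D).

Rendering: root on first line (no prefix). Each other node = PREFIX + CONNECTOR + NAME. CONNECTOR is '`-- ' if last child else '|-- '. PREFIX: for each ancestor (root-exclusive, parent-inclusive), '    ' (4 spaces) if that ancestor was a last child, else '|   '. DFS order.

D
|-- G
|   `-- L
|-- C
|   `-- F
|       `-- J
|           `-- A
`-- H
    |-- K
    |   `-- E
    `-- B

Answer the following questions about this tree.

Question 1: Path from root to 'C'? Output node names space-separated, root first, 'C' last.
Answer: D C

Derivation:
Walk down from root: D -> C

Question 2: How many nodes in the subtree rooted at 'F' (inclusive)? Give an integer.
Answer: 3

Derivation:
Subtree rooted at F contains: A, F, J
Count = 3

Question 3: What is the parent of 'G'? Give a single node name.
Scan adjacency: G appears as child of D

Answer: D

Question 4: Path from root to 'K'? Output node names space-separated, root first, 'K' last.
Walk down from root: D -> H -> K

Answer: D H K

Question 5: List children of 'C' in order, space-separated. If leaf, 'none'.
Answer: F

Derivation:
Node C's children (from adjacency): F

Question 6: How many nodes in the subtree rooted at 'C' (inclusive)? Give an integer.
Subtree rooted at C contains: A, C, F, J
Count = 4

Answer: 4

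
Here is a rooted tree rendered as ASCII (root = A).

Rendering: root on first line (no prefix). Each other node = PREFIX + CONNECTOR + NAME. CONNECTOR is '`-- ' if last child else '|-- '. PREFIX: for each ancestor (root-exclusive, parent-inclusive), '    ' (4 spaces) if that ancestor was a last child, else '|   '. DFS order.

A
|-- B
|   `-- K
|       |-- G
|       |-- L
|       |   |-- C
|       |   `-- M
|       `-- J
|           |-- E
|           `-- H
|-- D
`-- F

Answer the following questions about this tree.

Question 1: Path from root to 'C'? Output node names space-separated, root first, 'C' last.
Answer: A B K L C

Derivation:
Walk down from root: A -> B -> K -> L -> C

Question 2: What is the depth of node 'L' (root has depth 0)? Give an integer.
Answer: 3

Derivation:
Path from root to L: A -> B -> K -> L
Depth = number of edges = 3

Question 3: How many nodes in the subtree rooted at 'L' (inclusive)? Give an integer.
Subtree rooted at L contains: C, L, M
Count = 3

Answer: 3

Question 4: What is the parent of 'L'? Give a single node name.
Scan adjacency: L appears as child of K

Answer: K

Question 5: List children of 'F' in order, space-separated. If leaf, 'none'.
Answer: none

Derivation:
Node F's children (from adjacency): (leaf)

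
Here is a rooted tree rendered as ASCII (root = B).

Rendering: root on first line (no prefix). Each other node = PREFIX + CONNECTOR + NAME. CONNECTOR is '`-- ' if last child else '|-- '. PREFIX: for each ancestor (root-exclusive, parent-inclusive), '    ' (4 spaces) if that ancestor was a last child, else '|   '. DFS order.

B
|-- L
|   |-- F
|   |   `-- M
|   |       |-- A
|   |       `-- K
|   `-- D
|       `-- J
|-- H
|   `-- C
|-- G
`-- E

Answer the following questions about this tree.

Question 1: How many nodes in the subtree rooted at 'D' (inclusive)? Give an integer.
Subtree rooted at D contains: D, J
Count = 2

Answer: 2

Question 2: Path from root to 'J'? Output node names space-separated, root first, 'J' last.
Answer: B L D J

Derivation:
Walk down from root: B -> L -> D -> J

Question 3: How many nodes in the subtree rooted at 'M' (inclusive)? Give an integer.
Subtree rooted at M contains: A, K, M
Count = 3

Answer: 3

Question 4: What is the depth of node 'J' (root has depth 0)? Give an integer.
Path from root to J: B -> L -> D -> J
Depth = number of edges = 3

Answer: 3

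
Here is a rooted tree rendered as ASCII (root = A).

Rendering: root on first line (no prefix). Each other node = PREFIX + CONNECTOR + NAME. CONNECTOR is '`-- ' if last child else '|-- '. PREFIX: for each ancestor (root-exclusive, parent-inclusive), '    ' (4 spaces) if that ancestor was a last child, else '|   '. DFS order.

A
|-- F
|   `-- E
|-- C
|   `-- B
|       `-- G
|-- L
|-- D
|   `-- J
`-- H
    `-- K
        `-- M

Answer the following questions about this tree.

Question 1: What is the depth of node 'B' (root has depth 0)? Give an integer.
Path from root to B: A -> C -> B
Depth = number of edges = 2

Answer: 2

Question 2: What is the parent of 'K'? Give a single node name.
Scan adjacency: K appears as child of H

Answer: H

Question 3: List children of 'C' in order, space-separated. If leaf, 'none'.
Node C's children (from adjacency): B

Answer: B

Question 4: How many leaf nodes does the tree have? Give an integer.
Answer: 5

Derivation:
Leaves (nodes with no children): E, G, J, L, M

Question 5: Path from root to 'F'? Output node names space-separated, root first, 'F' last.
Answer: A F

Derivation:
Walk down from root: A -> F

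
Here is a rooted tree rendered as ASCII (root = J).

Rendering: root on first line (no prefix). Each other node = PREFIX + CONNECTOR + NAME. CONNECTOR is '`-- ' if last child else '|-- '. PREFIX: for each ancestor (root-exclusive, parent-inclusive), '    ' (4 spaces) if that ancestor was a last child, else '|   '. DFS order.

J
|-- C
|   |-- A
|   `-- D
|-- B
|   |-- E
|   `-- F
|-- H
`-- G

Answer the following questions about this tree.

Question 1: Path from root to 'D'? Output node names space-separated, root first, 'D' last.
Walk down from root: J -> C -> D

Answer: J C D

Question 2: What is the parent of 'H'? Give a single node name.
Scan adjacency: H appears as child of J

Answer: J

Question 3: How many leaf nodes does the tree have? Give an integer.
Leaves (nodes with no children): A, D, E, F, G, H

Answer: 6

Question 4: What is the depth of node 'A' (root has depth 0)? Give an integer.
Path from root to A: J -> C -> A
Depth = number of edges = 2

Answer: 2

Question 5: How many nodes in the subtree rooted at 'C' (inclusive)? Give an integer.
Subtree rooted at C contains: A, C, D
Count = 3

Answer: 3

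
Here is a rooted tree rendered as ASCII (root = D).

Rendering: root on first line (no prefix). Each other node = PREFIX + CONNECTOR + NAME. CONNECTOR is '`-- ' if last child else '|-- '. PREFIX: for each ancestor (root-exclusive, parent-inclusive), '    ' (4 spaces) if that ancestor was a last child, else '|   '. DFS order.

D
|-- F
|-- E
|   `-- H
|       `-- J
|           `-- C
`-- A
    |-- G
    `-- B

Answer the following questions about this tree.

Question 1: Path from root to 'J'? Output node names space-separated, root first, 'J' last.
Answer: D E H J

Derivation:
Walk down from root: D -> E -> H -> J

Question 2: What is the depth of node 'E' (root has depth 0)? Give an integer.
Path from root to E: D -> E
Depth = number of edges = 1

Answer: 1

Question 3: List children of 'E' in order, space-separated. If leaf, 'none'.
Answer: H

Derivation:
Node E's children (from adjacency): H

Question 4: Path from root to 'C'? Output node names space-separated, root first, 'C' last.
Answer: D E H J C

Derivation:
Walk down from root: D -> E -> H -> J -> C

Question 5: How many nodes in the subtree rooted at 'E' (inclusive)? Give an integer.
Answer: 4

Derivation:
Subtree rooted at E contains: C, E, H, J
Count = 4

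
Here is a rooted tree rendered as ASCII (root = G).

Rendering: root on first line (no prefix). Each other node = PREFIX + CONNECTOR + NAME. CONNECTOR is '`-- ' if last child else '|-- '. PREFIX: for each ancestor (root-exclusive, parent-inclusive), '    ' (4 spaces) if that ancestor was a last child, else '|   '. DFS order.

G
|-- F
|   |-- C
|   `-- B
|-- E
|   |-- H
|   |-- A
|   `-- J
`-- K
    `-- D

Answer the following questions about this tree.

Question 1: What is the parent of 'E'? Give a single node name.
Answer: G

Derivation:
Scan adjacency: E appears as child of G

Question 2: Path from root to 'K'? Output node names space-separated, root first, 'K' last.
Answer: G K

Derivation:
Walk down from root: G -> K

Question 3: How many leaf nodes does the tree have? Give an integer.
Leaves (nodes with no children): A, B, C, D, H, J

Answer: 6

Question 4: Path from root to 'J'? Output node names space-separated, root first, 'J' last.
Walk down from root: G -> E -> J

Answer: G E J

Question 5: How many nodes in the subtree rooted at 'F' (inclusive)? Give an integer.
Subtree rooted at F contains: B, C, F
Count = 3

Answer: 3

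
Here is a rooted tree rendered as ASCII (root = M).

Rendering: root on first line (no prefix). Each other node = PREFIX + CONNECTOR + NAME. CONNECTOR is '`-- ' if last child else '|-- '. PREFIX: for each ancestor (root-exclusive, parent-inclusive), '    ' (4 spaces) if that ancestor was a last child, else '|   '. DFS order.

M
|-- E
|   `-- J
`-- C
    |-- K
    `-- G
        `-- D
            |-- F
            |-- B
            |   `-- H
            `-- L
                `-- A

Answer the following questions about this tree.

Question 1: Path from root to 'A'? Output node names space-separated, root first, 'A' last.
Walk down from root: M -> C -> G -> D -> L -> A

Answer: M C G D L A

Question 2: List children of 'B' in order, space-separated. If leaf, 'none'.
Answer: H

Derivation:
Node B's children (from adjacency): H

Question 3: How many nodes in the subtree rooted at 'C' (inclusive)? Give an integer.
Subtree rooted at C contains: A, B, C, D, F, G, H, K, L
Count = 9

Answer: 9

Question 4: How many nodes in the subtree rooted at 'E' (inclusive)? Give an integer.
Subtree rooted at E contains: E, J
Count = 2

Answer: 2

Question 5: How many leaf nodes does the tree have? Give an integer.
Leaves (nodes with no children): A, F, H, J, K

Answer: 5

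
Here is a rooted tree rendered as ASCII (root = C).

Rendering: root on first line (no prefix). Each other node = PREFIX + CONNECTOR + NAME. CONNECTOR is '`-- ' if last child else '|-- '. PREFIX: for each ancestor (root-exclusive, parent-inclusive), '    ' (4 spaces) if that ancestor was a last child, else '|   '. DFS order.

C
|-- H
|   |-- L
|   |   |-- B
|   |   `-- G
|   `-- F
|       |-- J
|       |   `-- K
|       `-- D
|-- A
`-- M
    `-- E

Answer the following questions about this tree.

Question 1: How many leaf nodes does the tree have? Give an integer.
Answer: 6

Derivation:
Leaves (nodes with no children): A, B, D, E, G, K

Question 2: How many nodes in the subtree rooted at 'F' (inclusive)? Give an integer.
Subtree rooted at F contains: D, F, J, K
Count = 4

Answer: 4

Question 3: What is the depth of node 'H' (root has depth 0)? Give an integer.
Path from root to H: C -> H
Depth = number of edges = 1

Answer: 1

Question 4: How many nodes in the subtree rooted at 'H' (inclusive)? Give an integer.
Subtree rooted at H contains: B, D, F, G, H, J, K, L
Count = 8

Answer: 8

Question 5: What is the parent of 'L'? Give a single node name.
Scan adjacency: L appears as child of H

Answer: H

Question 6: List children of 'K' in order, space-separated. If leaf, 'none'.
Node K's children (from adjacency): (leaf)

Answer: none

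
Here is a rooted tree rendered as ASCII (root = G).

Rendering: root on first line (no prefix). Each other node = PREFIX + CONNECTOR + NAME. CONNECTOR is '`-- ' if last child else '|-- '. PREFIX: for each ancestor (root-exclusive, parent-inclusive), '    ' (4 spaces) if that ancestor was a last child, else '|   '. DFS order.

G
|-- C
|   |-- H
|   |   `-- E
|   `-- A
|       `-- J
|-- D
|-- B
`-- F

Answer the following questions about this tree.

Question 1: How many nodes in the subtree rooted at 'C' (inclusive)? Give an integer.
Answer: 5

Derivation:
Subtree rooted at C contains: A, C, E, H, J
Count = 5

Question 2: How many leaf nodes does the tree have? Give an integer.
Answer: 5

Derivation:
Leaves (nodes with no children): B, D, E, F, J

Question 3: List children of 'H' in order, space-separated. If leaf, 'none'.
Node H's children (from adjacency): E

Answer: E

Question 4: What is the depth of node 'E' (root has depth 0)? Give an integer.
Path from root to E: G -> C -> H -> E
Depth = number of edges = 3

Answer: 3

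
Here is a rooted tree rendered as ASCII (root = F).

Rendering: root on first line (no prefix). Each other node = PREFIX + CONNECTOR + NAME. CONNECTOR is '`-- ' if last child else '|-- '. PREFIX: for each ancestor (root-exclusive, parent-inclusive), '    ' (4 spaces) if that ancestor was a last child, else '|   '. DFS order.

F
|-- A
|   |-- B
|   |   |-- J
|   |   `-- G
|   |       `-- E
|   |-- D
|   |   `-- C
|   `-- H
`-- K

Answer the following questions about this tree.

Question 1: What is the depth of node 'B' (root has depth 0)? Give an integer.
Path from root to B: F -> A -> B
Depth = number of edges = 2

Answer: 2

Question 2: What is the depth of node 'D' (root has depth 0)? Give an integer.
Path from root to D: F -> A -> D
Depth = number of edges = 2

Answer: 2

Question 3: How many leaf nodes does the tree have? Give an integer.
Answer: 5

Derivation:
Leaves (nodes with no children): C, E, H, J, K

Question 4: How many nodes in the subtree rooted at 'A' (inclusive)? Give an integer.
Subtree rooted at A contains: A, B, C, D, E, G, H, J
Count = 8

Answer: 8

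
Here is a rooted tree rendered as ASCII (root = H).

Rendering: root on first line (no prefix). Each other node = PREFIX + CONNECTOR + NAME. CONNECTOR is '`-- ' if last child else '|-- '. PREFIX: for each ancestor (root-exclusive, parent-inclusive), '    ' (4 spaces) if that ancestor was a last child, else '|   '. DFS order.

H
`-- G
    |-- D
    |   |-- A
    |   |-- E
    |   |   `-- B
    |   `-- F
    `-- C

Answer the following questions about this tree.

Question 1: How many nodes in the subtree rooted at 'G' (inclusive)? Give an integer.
Answer: 7

Derivation:
Subtree rooted at G contains: A, B, C, D, E, F, G
Count = 7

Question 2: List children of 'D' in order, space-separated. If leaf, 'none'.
Answer: A E F

Derivation:
Node D's children (from adjacency): A, E, F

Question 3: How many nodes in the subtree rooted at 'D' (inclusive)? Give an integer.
Subtree rooted at D contains: A, B, D, E, F
Count = 5

Answer: 5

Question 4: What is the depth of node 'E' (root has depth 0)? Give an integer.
Answer: 3

Derivation:
Path from root to E: H -> G -> D -> E
Depth = number of edges = 3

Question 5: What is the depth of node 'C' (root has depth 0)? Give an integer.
Answer: 2

Derivation:
Path from root to C: H -> G -> C
Depth = number of edges = 2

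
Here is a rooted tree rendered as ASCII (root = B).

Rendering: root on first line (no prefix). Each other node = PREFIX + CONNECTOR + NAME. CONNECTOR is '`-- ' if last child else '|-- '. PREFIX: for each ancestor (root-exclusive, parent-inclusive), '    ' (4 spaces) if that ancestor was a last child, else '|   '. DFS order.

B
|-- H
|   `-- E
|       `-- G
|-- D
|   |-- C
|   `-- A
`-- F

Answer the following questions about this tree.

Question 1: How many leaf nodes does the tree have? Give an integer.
Answer: 4

Derivation:
Leaves (nodes with no children): A, C, F, G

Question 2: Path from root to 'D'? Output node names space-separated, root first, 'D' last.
Walk down from root: B -> D

Answer: B D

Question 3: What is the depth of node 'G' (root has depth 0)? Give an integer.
Path from root to G: B -> H -> E -> G
Depth = number of edges = 3

Answer: 3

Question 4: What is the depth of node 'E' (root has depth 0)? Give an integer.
Path from root to E: B -> H -> E
Depth = number of edges = 2

Answer: 2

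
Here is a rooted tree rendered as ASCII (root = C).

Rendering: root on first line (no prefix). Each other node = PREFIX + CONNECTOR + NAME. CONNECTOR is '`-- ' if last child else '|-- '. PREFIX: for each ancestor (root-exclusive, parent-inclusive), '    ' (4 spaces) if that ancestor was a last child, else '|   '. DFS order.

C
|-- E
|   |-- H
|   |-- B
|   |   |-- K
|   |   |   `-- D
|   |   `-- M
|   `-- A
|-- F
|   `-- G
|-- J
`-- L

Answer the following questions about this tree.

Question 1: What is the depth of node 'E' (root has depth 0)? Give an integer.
Answer: 1

Derivation:
Path from root to E: C -> E
Depth = number of edges = 1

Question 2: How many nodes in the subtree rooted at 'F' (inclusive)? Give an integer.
Answer: 2

Derivation:
Subtree rooted at F contains: F, G
Count = 2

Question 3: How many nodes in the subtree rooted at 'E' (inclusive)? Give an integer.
Answer: 7

Derivation:
Subtree rooted at E contains: A, B, D, E, H, K, M
Count = 7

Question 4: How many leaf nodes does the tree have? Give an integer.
Leaves (nodes with no children): A, D, G, H, J, L, M

Answer: 7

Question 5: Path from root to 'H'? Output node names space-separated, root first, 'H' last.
Answer: C E H

Derivation:
Walk down from root: C -> E -> H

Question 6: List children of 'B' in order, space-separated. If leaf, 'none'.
Node B's children (from adjacency): K, M

Answer: K M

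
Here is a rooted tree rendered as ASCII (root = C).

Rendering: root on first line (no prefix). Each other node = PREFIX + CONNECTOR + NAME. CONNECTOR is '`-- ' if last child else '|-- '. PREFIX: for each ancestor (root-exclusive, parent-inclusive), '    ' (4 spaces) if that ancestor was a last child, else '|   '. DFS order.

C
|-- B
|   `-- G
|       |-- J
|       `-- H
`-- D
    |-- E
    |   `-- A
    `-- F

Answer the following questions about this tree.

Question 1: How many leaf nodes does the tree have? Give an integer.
Leaves (nodes with no children): A, F, H, J

Answer: 4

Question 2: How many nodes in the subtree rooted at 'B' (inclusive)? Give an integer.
Answer: 4

Derivation:
Subtree rooted at B contains: B, G, H, J
Count = 4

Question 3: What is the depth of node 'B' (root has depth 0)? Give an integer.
Answer: 1

Derivation:
Path from root to B: C -> B
Depth = number of edges = 1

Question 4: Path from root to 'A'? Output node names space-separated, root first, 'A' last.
Answer: C D E A

Derivation:
Walk down from root: C -> D -> E -> A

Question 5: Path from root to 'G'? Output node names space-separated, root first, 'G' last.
Walk down from root: C -> B -> G

Answer: C B G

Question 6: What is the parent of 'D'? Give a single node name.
Scan adjacency: D appears as child of C

Answer: C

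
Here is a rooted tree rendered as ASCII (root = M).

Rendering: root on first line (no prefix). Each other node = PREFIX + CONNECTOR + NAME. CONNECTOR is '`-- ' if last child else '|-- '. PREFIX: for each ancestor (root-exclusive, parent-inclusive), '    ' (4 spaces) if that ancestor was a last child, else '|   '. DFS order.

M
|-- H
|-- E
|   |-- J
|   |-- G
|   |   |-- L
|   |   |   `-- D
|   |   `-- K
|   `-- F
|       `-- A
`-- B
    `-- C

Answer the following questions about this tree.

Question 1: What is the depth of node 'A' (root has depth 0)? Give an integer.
Path from root to A: M -> E -> F -> A
Depth = number of edges = 3

Answer: 3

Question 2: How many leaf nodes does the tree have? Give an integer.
Answer: 6

Derivation:
Leaves (nodes with no children): A, C, D, H, J, K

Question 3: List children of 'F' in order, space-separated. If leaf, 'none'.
Node F's children (from adjacency): A

Answer: A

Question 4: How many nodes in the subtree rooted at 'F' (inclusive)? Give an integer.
Subtree rooted at F contains: A, F
Count = 2

Answer: 2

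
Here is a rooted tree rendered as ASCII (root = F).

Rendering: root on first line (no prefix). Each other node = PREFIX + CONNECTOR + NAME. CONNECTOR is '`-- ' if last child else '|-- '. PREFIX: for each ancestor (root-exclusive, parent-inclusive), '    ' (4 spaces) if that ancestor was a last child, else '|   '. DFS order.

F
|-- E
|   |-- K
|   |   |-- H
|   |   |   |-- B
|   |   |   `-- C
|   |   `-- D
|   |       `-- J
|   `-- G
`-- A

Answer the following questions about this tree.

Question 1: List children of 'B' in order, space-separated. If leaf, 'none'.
Node B's children (from adjacency): (leaf)

Answer: none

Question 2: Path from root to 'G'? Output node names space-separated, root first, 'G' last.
Walk down from root: F -> E -> G

Answer: F E G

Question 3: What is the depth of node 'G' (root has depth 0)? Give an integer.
Path from root to G: F -> E -> G
Depth = number of edges = 2

Answer: 2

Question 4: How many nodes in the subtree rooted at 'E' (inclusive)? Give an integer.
Subtree rooted at E contains: B, C, D, E, G, H, J, K
Count = 8

Answer: 8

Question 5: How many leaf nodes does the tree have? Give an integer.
Leaves (nodes with no children): A, B, C, G, J

Answer: 5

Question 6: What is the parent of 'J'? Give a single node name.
Answer: D

Derivation:
Scan adjacency: J appears as child of D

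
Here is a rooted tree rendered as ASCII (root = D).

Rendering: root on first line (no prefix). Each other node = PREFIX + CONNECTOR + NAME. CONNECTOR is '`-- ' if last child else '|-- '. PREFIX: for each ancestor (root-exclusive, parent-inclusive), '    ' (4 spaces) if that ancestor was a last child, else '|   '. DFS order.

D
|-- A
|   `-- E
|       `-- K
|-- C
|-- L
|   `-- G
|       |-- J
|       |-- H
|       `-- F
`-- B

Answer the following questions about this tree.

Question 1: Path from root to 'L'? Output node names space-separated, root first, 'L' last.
Answer: D L

Derivation:
Walk down from root: D -> L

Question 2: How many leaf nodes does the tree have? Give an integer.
Answer: 6

Derivation:
Leaves (nodes with no children): B, C, F, H, J, K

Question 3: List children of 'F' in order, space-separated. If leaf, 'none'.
Answer: none

Derivation:
Node F's children (from adjacency): (leaf)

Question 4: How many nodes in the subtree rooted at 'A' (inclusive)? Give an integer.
Subtree rooted at A contains: A, E, K
Count = 3

Answer: 3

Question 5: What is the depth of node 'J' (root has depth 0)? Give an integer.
Answer: 3

Derivation:
Path from root to J: D -> L -> G -> J
Depth = number of edges = 3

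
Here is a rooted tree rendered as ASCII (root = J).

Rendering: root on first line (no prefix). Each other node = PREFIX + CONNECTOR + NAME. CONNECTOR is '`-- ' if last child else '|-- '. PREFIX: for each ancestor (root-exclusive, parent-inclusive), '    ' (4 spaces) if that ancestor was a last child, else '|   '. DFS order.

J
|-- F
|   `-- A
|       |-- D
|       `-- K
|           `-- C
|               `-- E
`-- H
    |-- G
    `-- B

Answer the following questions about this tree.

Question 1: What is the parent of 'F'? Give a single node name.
Scan adjacency: F appears as child of J

Answer: J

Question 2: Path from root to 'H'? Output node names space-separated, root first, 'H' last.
Walk down from root: J -> H

Answer: J H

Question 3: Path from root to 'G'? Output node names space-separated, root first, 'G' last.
Walk down from root: J -> H -> G

Answer: J H G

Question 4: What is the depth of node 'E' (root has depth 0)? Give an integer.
Answer: 5

Derivation:
Path from root to E: J -> F -> A -> K -> C -> E
Depth = number of edges = 5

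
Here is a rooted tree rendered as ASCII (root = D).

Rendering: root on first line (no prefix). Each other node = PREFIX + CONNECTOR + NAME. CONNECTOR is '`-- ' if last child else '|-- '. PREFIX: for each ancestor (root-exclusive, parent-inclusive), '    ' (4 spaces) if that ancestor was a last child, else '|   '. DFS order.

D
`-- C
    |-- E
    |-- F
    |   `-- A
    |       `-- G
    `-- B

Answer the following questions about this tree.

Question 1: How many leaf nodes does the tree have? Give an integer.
Leaves (nodes with no children): B, E, G

Answer: 3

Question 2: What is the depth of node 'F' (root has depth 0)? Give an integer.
Path from root to F: D -> C -> F
Depth = number of edges = 2

Answer: 2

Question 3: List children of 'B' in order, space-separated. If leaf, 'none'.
Node B's children (from adjacency): (leaf)

Answer: none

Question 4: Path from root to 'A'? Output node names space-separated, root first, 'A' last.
Walk down from root: D -> C -> F -> A

Answer: D C F A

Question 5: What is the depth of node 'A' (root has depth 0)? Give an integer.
Path from root to A: D -> C -> F -> A
Depth = number of edges = 3

Answer: 3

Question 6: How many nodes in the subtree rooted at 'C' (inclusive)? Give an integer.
Subtree rooted at C contains: A, B, C, E, F, G
Count = 6

Answer: 6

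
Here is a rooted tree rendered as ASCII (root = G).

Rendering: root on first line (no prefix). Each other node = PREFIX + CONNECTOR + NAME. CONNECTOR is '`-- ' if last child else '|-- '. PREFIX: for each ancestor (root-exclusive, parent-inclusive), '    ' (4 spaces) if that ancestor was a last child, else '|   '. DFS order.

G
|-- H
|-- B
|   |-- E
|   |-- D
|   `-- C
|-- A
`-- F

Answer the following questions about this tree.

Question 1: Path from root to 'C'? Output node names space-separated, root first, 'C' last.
Walk down from root: G -> B -> C

Answer: G B C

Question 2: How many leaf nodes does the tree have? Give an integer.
Answer: 6

Derivation:
Leaves (nodes with no children): A, C, D, E, F, H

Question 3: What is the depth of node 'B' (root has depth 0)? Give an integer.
Path from root to B: G -> B
Depth = number of edges = 1

Answer: 1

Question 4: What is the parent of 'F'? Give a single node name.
Answer: G

Derivation:
Scan adjacency: F appears as child of G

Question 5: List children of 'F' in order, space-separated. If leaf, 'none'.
Answer: none

Derivation:
Node F's children (from adjacency): (leaf)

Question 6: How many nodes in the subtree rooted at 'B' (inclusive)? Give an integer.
Subtree rooted at B contains: B, C, D, E
Count = 4

Answer: 4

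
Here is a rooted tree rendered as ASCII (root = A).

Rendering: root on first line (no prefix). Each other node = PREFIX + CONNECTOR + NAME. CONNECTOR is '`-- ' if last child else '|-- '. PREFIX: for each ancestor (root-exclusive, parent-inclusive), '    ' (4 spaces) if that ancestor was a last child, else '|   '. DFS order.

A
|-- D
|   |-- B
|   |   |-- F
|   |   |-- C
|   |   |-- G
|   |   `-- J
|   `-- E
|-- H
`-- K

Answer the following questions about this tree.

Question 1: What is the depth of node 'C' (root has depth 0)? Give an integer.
Path from root to C: A -> D -> B -> C
Depth = number of edges = 3

Answer: 3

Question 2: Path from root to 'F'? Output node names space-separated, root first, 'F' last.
Answer: A D B F

Derivation:
Walk down from root: A -> D -> B -> F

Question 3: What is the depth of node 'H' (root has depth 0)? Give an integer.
Answer: 1

Derivation:
Path from root to H: A -> H
Depth = number of edges = 1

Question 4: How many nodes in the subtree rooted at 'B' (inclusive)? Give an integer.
Subtree rooted at B contains: B, C, F, G, J
Count = 5

Answer: 5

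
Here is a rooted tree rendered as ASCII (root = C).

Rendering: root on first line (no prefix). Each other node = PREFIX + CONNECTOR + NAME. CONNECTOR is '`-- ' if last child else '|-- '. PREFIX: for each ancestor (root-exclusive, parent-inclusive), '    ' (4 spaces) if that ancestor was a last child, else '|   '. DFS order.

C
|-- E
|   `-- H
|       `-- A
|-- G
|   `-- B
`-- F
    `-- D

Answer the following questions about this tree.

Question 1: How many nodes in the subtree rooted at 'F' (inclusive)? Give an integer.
Subtree rooted at F contains: D, F
Count = 2

Answer: 2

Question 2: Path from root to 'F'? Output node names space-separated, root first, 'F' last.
Walk down from root: C -> F

Answer: C F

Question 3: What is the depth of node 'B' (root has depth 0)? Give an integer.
Answer: 2

Derivation:
Path from root to B: C -> G -> B
Depth = number of edges = 2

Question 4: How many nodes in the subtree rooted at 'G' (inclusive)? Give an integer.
Subtree rooted at G contains: B, G
Count = 2

Answer: 2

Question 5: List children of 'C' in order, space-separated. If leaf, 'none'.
Node C's children (from adjacency): E, G, F

Answer: E G F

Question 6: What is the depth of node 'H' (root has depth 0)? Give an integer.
Path from root to H: C -> E -> H
Depth = number of edges = 2

Answer: 2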